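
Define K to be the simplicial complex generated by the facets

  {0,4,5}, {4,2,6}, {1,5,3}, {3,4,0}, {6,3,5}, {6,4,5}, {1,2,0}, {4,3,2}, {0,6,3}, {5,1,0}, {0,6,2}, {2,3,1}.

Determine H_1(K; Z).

We work with the vertex ordering 0 < 1 < 2 < 3 < 4 < 5 < 6. The simplices of K, each written with vertices in increasing order, are:

  0-simplices (7): [0], [1], [2], [3], [4], [5], [6]
  1-simplices (18): [0,1], [0,2], [0,3], [0,4], [0,5], [0,6], [1,2], [1,3], [1,5], [2,3], [2,4], [2,6], [3,4], [3,5], [3,6], [4,5], [4,6], [5,6]
  2-simplices (12): [0,1,2], [0,1,5], [0,2,6], [0,3,4], [0,3,6], [0,4,5], [1,2,3], [1,3,5], [2,3,4], [2,4,6], [3,5,6], [4,5,6]

giving chain groups C_0 ≅ Z^7, C_1 ≅ Z^18, C_2 ≅ Z^12.

The boundary map ∂_1: C_1 → C_0 is given by ∂[p,q] = [q] − [p]. For instance
  ∂[5,6] = [6] − [5].
The 7×18 boundary matrix has rank 6 and Smith normal form diag(1,1,1,1,1,1).

Boundary ∂_2: C_2 → C_1 sends each 2-simplex [p,q,r] to [q,r] − [p,r] + [p,q]. For instance
  ∂[0,2,6] = [2,6] − [0,6] + [0,2],
  ∂[3,5,6] = [5,6] − [3,6] + [3,5].
The resulting 18×12 matrix has rank 12, and its Smith normal form has invariant factors (1,1,1,1,1,1,1,1,1,1,1,2).

From H_k ≅ ker(∂_k) / im(∂_{k+1}) we obtain:

  H_1: rank ker ∂_1 − rank ∂_2 = (18 − 6) − 12 = 0, and ∂_2 has invariant factor 2 > 1, so H_1 ≅ Z/2.

(K is a triangulation of the real projective plane RP^2.)

H_1 = Z/2.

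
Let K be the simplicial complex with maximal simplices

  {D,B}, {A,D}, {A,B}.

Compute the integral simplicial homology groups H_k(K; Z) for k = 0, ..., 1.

K has 3 vertices, 3 edges.
rank ∂_0 = 0, rank ∂_1 = 2 ⇒ b_0 = 3 − 0 − 2 = 1; all invariant factors of ∂_1 are 1 so no torsion. So H_0 = Z.
rank ∂_1 = 2, rank ∂_2 = 0 ⇒ b_1 = 3 − 2 − 0 = 1. So H_1 = Z.

H_0 = Z,  H_1 = Z.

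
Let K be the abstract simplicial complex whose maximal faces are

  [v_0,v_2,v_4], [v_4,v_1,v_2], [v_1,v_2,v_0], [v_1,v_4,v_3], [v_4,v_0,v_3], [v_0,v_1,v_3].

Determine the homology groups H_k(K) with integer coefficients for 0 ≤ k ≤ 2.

H_0 = Z,  H_1 = 0,  H_2 = Z.

Fix the vertex order v_0 < v_1 < v_2 < v_3 < v_4 and write every simplex with vertices in increasing order. Then dim K = 2 and the simplices of K are:

  0-simplices (5): [v_0], [v_1], [v_2], [v_3], [v_4]
  1-simplices (9): [v_0,v_1], [v_0,v_2], [v_0,v_3], [v_0,v_4], [v_1,v_2], [v_1,v_3], [v_1,v_4], [v_2,v_4], [v_3,v_4]
  2-simplices (6): [v_0,v_1,v_2], [v_0,v_1,v_3], [v_0,v_2,v_4], [v_0,v_3,v_4], [v_1,v_2,v_4], [v_1,v_3,v_4]

so the chain groups are C_0 ≅ Z^5, C_1 ≅ Z^9, C_2 ≅ Z^6.

Boundary ∂_1: C_1 → C_0 sends each edge [p,q] (with p < q) to q − p.
As a 5×9 matrix over Z this has rank 4, with invariant factors (1,1,1,1).

The boundary map ∂_2: C_2 → C_1 maps a triangle to the signed sum of its edges. For instance
  ∂[v_0,v_1,v_3] = [v_1,v_3] − [v_0,v_3] + [v_0,v_1],
  ∂[v_1,v_3,v_4] = [v_3,v_4] − [v_1,v_4] + [v_1,v_3].
The resulting 9×6 matrix has rank 5, and its Smith normal form has invariant factors (1,1,1,1,1).

Reading off H_k = ker ∂_k / im ∂_{k+1}:

  H_0: rank C_0 − rank ∂_1 = 5 − 4 = 1, and the invariant factors of ∂_1 are all 1, so H_0 = Z.
  H_1: rank ker ∂_1 − rank ∂_2 = (9 − 4) − 5 = 0, and the invariant factors of ∂_2 are all 1, so H_1 = 0.
  H_2: rank ker ∂_2 − rank ∂_3 = (6 − 5) − 0 = 1, and there is no ∂_3, so H_2 = Z.

(K is a triangulation of the 2-sphere S^2.)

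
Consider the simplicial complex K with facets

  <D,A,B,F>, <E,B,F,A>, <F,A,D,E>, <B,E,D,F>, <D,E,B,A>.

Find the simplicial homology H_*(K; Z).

H_0 ≅ Z,  H_1 = 0,  H_2 = 0,  H_3 ≅ Z.

K has 5 vertices, 10 edges, 10 triangles, 5 3-simplices.
rank ∂_0 = 0, rank ∂_1 = 4 ⇒ b_0 = 5 − 0 − 4 = 1; all invariant factors of ∂_1 are 1 so no torsion. So H_0 ≅ Z.
rank ∂_1 = 4, rank ∂_2 = 6 ⇒ b_1 = 10 − 4 − 6 = 0; all invariant factors of ∂_2 are 1 so no torsion. So H_1 ≅ 0.
rank ∂_2 = 6, rank ∂_3 = 4 ⇒ b_2 = 10 − 6 − 4 = 0; all invariant factors of ∂_3 are 1 so no torsion. So H_2 ≅ 0.
rank ∂_3 = 4, rank ∂_4 = 0 ⇒ b_3 = 5 − 4 − 0 = 1. So H_3 ≅ Z.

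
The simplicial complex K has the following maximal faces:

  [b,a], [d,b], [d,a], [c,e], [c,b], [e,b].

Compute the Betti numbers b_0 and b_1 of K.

b_0 = 1, b_1 = 2.

Order the vertices as a < b < c < d < e. Listing each simplex with vertices in this order, K has dimension 1 with simplices:

  0-simplices (5): a, b, c, d, e
  1-simplices (6): ab, ad, bc, bd, be, ce

Hence C_0 ≅ Z^5, C_1 ≅ Z^6.

The boundary map ∂_1: C_1 → C_0 maps an edge to its endpoints' difference, ∂[p,q] = q − p. For instance
  ∂bd = d − b.
The 5×6 boundary matrix has rank 4 and Smith normal form diag(1,1,1,1).

Now H_k = ker ∂_k / im ∂_{k+1}, so:

  H_0: rank C_0 − rank ∂_1 = 5 − 4 = 1, and the invariant factors of ∂_1 are all 1, so H_0 ≅ Z.
  H_1: rank ker ∂_1 − rank ∂_2 = (6 − 4) − 0 = 2, and there is no ∂_2, so H_1 ≅ Z^2.

(K is a triangulation of a wedge of 2 circles.)

Hence the Betti numbers are b_0 = 1, b_1 = 2.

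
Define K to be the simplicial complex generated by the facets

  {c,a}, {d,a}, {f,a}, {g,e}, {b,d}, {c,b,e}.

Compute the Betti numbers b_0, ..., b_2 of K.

b_0 = 1, b_1 = 1, b_2 = 0.

Fix the vertex order a < b < c < d < e < f < g and write every simplex with vertices in increasing order. Then dim K = 2 and the simplices of K are:

  0-simplices (7): a, b, c, d, e, f, g
  1-simplices (8): ac, ad, af, bc, bd, be, ce, eg
  2-simplices (1): bce

so the chain groups are C_0 ≅ Z^7, C_1 ≅ Z^8, C_2 ≅ Z^1.

Boundary ∂_1: C_1 → C_0 is given by ∂[p,q] = [q] − [p]. For instance
  ∂ad = d − a.
As a 7×8 matrix over Z this has rank 6, with invariant factors (1,1,1,1,1,1).

The boundary map ∂_2: C_2 → C_1 maps a triangle to the signed sum of its edges. For instance
  ∂bce = ce − be + bc.
The resulting 8×1 matrix has rank 1, and its Smith normal form has invariant factors (1).

From H_k ≅ ker(∂_k) / im(∂_{k+1}) we obtain:

  H_0: rank C_0 − rank ∂_1 = 7 − 6 = 1, and the invariant factors of ∂_1 are all 1, so H_0 ≅ Z.
  H_1: rank ker ∂_1 − rank ∂_2 = (8 − 6) − 1 = 1, and the invariant factors of ∂_2 are all 1, so H_1 ≅ Z.
  H_2: rank ker ∂_2 − rank ∂_3 = (1 − 1) − 0 = 0, and there is no ∂_3, so H_2 ≅ 0.

Hence the Betti numbers are b_0 = 1, b_1 = 1, b_2 = 0.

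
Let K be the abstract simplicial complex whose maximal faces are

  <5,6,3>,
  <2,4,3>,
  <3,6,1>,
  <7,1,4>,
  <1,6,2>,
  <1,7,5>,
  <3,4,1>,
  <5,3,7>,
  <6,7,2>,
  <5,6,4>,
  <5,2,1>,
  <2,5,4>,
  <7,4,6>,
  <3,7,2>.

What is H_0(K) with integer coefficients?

Fix the vertex order 1 < 2 < 3 < 4 < 5 < 6 < 7 and write every simplex with vertices in increasing order. Then dim K = 2 and the simplices of K are:

  0-simplices (7): [1], [2], [3], [4], [5], [6], [7]
  1-simplices (21): [1,2], [1,3], [1,4], [1,5], [1,6], [1,7], [2,3], [2,4], [2,5], [2,6], [2,7], [3,4], [3,5], [3,6], [3,7], [4,5], [4,6], [4,7], [5,6], [5,7], [6,7]
  2-simplices (14): [1,2,5], [1,2,6], [1,3,4], [1,3,6], [1,4,7], [1,5,7], [2,3,4], [2,3,7], [2,4,5], [2,6,7], [3,5,6], [3,5,7], [4,5,6], [4,6,7]

Hence C_0 ≅ Z^7, C_1 ≅ Z^21, C_2 ≅ Z^14.

Boundary ∂_1: C_1 → C_0 is given by ∂[p,q] = [q] − [p]. For instance
  ∂[6,7] = [7] − [6].
The 7×21 boundary matrix has rank 6 and Smith normal form diag(1,1,1,1,1,1).

Boundary ∂_2: C_2 → C_1 acts by ∂[p,q,r] = [q,r] − [p,r] + [p,q]. For instance
  ∂[2,3,7] = [3,7] − [2,7] + [2,3],
  ∂[1,5,7] = [5,7] − [1,7] + [1,5].
This gives a 21×14 integer matrix of rank 13; reducing to Smith normal form yields diagonal entries (1,1,1,1,1,1,1,1,1,1,1,1,1).

From H_k ≅ ker(∂_k) / im(∂_{k+1}) we obtain:

  H_0: rank C_0 − rank ∂_1 = 7 − 6 = 1, and the invariant factors of ∂_1 are all 1, so H_0 = Z.

H_0 ≅ Z.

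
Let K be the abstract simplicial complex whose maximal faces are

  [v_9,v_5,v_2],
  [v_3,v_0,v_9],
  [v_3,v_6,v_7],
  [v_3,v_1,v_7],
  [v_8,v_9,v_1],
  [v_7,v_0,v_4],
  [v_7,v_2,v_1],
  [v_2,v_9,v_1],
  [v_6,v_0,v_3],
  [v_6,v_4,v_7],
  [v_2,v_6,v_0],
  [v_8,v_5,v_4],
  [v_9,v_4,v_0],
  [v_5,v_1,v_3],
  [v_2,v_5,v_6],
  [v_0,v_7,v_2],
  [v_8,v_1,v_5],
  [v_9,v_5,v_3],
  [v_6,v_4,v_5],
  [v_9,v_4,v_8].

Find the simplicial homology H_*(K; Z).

We work with the vertex ordering v_0 < v_1 < v_2 < v_3 < v_4 < v_5 < v_6 < v_7 < v_8 < v_9. The simplices of K, each written with vertices in increasing order, are:

  0-simplices (10): [v_0], [v_1], [v_2], [v_3], [v_4], [v_5], [v_6], [v_7], [v_8], [v_9]
  1-simplices (30): (30 of them)
  2-simplices (20): (20 of them)

so the chain groups are C_0 ≅ Z^10, C_1 ≅ Z^30, C_2 ≅ Z^20.

∂_1: C_1 → C_0 is given by ∂[p,q] = [q] − [p]. For instance
  ∂[v_3,v_5] = [v_5] − [v_3].
The 10×30 boundary matrix has rank 9 and Smith normal form diag(1,1,1,1,1,1,1,1,1).

Boundary ∂_2: C_2 → C_1 maps a triangle to the signed sum of its edges. For instance
  ∂[v_0,v_2,v_7] = [v_2,v_7] − [v_0,v_7] + [v_0,v_2],
  ∂[v_1,v_5,v_8] = [v_5,v_8] − [v_1,v_8] + [v_1,v_5].
As a 30×20 matrix over Z this has rank 20, with invariant factors (1,1,1,1,1,1,1,1,1,1,1,1,1,1,1,1,1,1,1,2).

Now H_k = ker ∂_k / im ∂_{k+1}, so:

  H_0: rank C_0 − rank ∂_1 = 10 − 9 = 1, and the invariant factors of ∂_1 are all 1, so H_0 ≅ Z.
  H_1: rank ker ∂_1 − rank ∂_2 = (30 − 9) − 20 = 1, and ∂_2 has invariant factor 2 > 1, so H_1 ≅ Z ⊕ Z/2.
  H_2: rank ker ∂_2 − rank ∂_3 = (20 − 20) − 0 = 0, and there is no ∂_3, so H_2 ≅ 0.

H_0 = Z,  H_1 = Z ⊕ Z/2,  H_2 = 0.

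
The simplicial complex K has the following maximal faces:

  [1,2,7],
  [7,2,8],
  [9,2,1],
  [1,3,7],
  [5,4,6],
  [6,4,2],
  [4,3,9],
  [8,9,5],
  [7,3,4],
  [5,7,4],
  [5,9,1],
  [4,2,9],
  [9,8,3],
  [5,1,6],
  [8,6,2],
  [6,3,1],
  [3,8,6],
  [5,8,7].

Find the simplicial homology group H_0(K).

H_0 ≅ Z.

Take the total order 1 < 2 < 3 < 4 < 5 < 6 < 7 < 8 < 9 on the vertex set. Then K (dimension 2) consists of the simplices:

  0-simplices (9): [1], [2], [3], [4], [5], [6], [7], [8], [9]
  1-simplices (27): (27 of them)
  2-simplices (18): [1,2,7], [1,2,9], [1,3,6], [1,3,7], [1,5,6], [1,5,9], [2,4,6], [2,4,9], [2,6,8], [2,7,8], [3,4,7], [3,4,9], [3,6,8], [3,8,9], [4,5,6], [4,5,7], [5,7,8], [5,8,9]

so the chain groups are C_0 ≅ Z^9, C_1 ≅ Z^27, C_2 ≅ Z^18.

∂_1: C_1 → C_0 maps an edge to its endpoints' difference, ∂[p,q] = q − p.
As a 9×27 matrix over Z this has rank 8, with invariant factors (1,1,1,1,1,1,1,1).

The boundary map ∂_2: C_2 → C_1 acts by ∂[p,q,r] = [q,r] − [p,r] + [p,q]. For instance
  ∂[1,2,9] = [2,9] − [1,9] + [1,2],
  ∂[1,5,6] = [5,6] − [1,6] + [1,5].
This gives a 27×18 integer matrix of rank 17; reducing to Smith normal form yields diagonal entries (1,1,1,1,1,1,1,1,1,1,1,1,1,1,1,1,1).

Now H_k = ker ∂_k / im ∂_{k+1}, so:

  H_0: rank C_0 − rank ∂_1 = 9 − 8 = 1, and the invariant factors of ∂_1 are all 1, so H_0 ≅ Z.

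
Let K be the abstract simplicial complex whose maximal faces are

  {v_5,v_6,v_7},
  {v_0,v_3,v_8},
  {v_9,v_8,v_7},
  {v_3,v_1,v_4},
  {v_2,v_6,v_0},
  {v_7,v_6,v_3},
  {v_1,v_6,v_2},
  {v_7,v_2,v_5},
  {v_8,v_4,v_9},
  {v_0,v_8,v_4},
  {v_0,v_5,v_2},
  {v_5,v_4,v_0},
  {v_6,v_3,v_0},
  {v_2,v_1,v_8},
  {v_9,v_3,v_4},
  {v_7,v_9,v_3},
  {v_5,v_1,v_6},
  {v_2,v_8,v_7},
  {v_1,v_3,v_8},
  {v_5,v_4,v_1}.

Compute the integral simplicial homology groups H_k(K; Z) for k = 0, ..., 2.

H_0 = Z,  H_1 = Z × Z/2,  H_2 = 0.

We work with the vertex ordering v_0 < v_1 < v_2 < v_3 < v_4 < v_5 < v_6 < v_7 < v_8 < v_9. The simplices of K, each written with vertices in increasing order, are:

  0-simplices (10): [v_0], [v_1], [v_2], [v_3], [v_4], [v_5], [v_6], [v_7], [v_8], [v_9]
  1-simplices (30): (30 of them)
  2-simplices (20): (20 of them)

Hence C_0 ≅ Z^10, C_1 ≅ Z^30, C_2 ≅ Z^20.

The boundary map ∂_1: C_1 → C_0 sends each edge [p,q] (with p < q) to q − p. For instance
  ∂[v_4,v_9] = [v_9] − [v_4].
This gives a 10×30 integer matrix of rank 9; reducing to Smith normal form yields diagonal entries (1,1,1,1,1,1,1,1,1).

∂_2: C_2 → C_1 sends each 2-simplex [p,q,r] to [q,r] − [p,r] + [p,q]. For instance
  ∂[v_4,v_8,v_9] = [v_8,v_9] − [v_4,v_9] + [v_4,v_8],
  ∂[v_0,v_4,v_8] = [v_4,v_8] − [v_0,v_8] + [v_0,v_4].
The 30×20 boundary matrix has rank 20 and Smith normal form diag(1,1,1,1,1,1,1,1,1,1,1,1,1,1,1,1,1,1,1,2).

Now H_k = ker ∂_k / im ∂_{k+1}, so:

  H_0: rank C_0 − rank ∂_1 = 10 − 9 = 1, and the invariant factors of ∂_1 are all 1, so H_0 ≅ Z.
  H_1: rank ker ∂_1 − rank ∂_2 = (30 − 9) − 20 = 1, and ∂_2 has invariant factor 2 > 1, so H_1 ≅ Z × Z/2.
  H_2: rank ker ∂_2 − rank ∂_3 = (20 − 20) − 0 = 0, and there is no ∂_3, so H_2 ≅ 0.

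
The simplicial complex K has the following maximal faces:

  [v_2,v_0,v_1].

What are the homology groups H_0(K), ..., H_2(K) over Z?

H_0 = Z,  H_1 = 0,  H_2 = 0.

K has 3 vertices, 3 edges, 1 triangle.
rank ∂_0 = 0, rank ∂_1 = 2 ⇒ b_0 = 3 − 0 − 2 = 1; all invariant factors of ∂_1 are 1 so no torsion. So H_0 ≅ Z.
rank ∂_1 = 2, rank ∂_2 = 1 ⇒ b_1 = 3 − 2 − 1 = 0; all invariant factors of ∂_2 are 1 so no torsion. So H_1 ≅ 0.
rank ∂_2 = 1, rank ∂_3 = 0 ⇒ b_2 = 1 − 1 − 0 = 0. So H_2 ≅ 0.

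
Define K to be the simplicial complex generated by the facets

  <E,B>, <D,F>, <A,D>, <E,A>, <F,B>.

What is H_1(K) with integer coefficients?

Take the total order A < B < D < E < F on the vertex set. Then K (dimension 1) consists of the simplices:

  0-simplices (5): A, B, D, E, F
  1-simplices (5): AD, AE, BE, BF, DF

giving chain groups C_0 ≅ Z^5, C_1 ≅ Z^5.

The boundary map ∂_1: C_1 → C_0 maps an edge to its endpoints' difference, ∂[p,q] = q − p. For instance
  ∂BE = E − B.
The resulting 5×5 matrix has rank 4, and its Smith normal form has invariant factors (1,1,1,1).

Reading off H_k = ker ∂_k / im ∂_{k+1}:

  H_1: rank ker ∂_1 − rank ∂_2 = (5 − 4) − 0 = 1, and there is no ∂_2, so H_1 = Z.

H_1 = Z.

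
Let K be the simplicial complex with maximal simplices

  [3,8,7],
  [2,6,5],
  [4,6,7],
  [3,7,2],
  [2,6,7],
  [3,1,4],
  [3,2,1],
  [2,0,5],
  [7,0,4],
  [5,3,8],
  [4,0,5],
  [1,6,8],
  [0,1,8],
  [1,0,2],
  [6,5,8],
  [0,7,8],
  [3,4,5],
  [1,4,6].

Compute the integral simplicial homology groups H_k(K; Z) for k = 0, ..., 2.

H_0 = Z,  H_1 = Z^2,  H_2 = Z.

Order the vertices as 0 < 1 < 2 < 3 < 4 < 5 < 6 < 7 < 8. Listing each simplex with vertices in this order, K has dimension 2 with simplices:

  0-simplices (9): [0], [1], [2], [3], [4], [5], [6], [7], [8]
  1-simplices (27): (27 of them)
  2-simplices (18): [0,1,2], [0,1,8], [0,2,5], [0,4,5], [0,4,7], [0,7,8], [1,2,3], [1,3,4], [1,4,6], [1,6,8], [2,3,7], [2,5,6], [2,6,7], [3,4,5], [3,5,8], [3,7,8], [4,6,7], [5,6,8]

so the chain groups are C_0 ≅ Z^9, C_1 ≅ Z^27, C_2 ≅ Z^18.

The boundary map ∂_1: C_1 → C_0 is given by ∂[p,q] = [q] − [p]. For instance
  ∂[2,5] = [5] − [2].
As a 9×27 matrix over Z this has rank 8, with invariant factors (1,1,1,1,1,1,1,1).

Boundary ∂_2: C_2 → C_1 acts by ∂[p,q,r] = [q,r] − [p,r] + [p,q]. For instance
  ∂[0,7,8] = [7,8] − [0,8] + [0,7],
  ∂[0,2,5] = [2,5] − [0,5] + [0,2].
This gives a 27×18 integer matrix of rank 17; reducing to Smith normal form yields diagonal entries (1,1,1,1,1,1,1,1,1,1,1,1,1,1,1,1,1).

From H_k ≅ ker(∂_k) / im(∂_{k+1}) we obtain:

  H_0: rank C_0 − rank ∂_1 = 9 − 8 = 1, and the invariant factors of ∂_1 are all 1, so H_0 ≅ Z.
  H_1: rank ker ∂_1 − rank ∂_2 = (27 − 8) − 17 = 2, and the invariant factors of ∂_2 are all 1, so H_1 ≅ Z^2.
  H_2: rank ker ∂_2 − rank ∂_3 = (18 − 17) − 0 = 1, and there is no ∂_3, so H_2 ≅ Z.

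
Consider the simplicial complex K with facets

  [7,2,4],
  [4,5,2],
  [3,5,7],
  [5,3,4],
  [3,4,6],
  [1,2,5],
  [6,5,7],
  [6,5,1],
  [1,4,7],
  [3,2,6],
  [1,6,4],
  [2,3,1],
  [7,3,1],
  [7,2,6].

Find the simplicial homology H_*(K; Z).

Fix the vertex order 1 < 2 < 3 < 4 < 5 < 6 < 7 and write every simplex with vertices in increasing order. Then dim K = 2 and the simplices of K are:

  0-simplices (7): [1], [2], [3], [4], [5], [6], [7]
  1-simplices (21): [1,2], [1,3], [1,4], [1,5], [1,6], [1,7], [2,3], [2,4], [2,5], [2,6], [2,7], [3,4], [3,5], [3,6], [3,7], [4,5], [4,6], [4,7], [5,6], [5,7], [6,7]
  2-simplices (14): [1,2,3], [1,2,5], [1,3,7], [1,4,6], [1,4,7], [1,5,6], [2,3,6], [2,4,5], [2,4,7], [2,6,7], [3,4,5], [3,4,6], [3,5,7], [5,6,7]

so the chain groups are C_0 ≅ Z^7, C_1 ≅ Z^21, C_2 ≅ Z^14.

∂_1: C_1 → C_0 maps an edge to its endpoints' difference, ∂[p,q] = q − p. For instance
  ∂[4,5] = [5] − [4].
The 7×21 boundary matrix has rank 6 and Smith normal form diag(1,1,1,1,1,1).

∂_2: C_2 → C_1 acts by ∂[p,q,r] = [q,r] − [p,r] + [p,q]. For instance
  ∂[1,2,3] = [2,3] − [1,3] + [1,2],
  ∂[3,5,7] = [5,7] − [3,7] + [3,5].
As a 21×14 matrix over Z this has rank 13, with invariant factors (1,1,1,1,1,1,1,1,1,1,1,1,1).

Computing H_k = (kernel of ∂_k) / (image of ∂_{k+1}):

  H_0: rank C_0 − rank ∂_1 = 7 − 6 = 1, and the invariant factors of ∂_1 are all 1, so H_0 = Z.
  H_1: rank ker ∂_1 − rank ∂_2 = (21 − 6) − 13 = 2, and the invariant factors of ∂_2 are all 1, so H_1 = Z^2.
  H_2: rank ker ∂_2 − rank ∂_3 = (14 − 13) − 0 = 1, and there is no ∂_3, so H_2 = Z.

(K is a triangulation of the torus T^2.)

H_0 ≅ Z,  H_1 ≅ Z^2,  H_2 ≅ Z.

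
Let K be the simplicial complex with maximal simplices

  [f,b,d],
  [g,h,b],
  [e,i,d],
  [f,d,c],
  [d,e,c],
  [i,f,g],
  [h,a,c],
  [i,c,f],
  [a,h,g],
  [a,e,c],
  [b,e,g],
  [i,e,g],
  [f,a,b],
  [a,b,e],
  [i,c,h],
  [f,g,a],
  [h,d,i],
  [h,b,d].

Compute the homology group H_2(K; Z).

H_2 ≅ 0.

Order the vertices as a < b < c < d < e < f < g < h < i. Listing each simplex with vertices in this order, K has dimension 2 with simplices:

  0-simplices (9): a, b, c, d, e, f, g, h, i
  1-simplices (27): ab, ac, ae, af, ag, ah, bd, be, bf, bg, bh, cd, ce, cf, ch, ci, de, df, dh, di, eg, ei, fg, fi, gh, gi, hi
  2-simplices (18): abe, abf, ace, ach, afg, agh, bdf, bdh, beg, bgh, cde, cdf, cfi, chi, dei, dhi, egi, fgi

Hence C_0 ≅ Z^9, C_1 ≅ Z^27, C_2 ≅ Z^18.

∂_1: C_1 → C_0 maps an edge to its endpoints' difference, ∂[p,q] = q − p. For instance
  ∂dh = h − d.
This gives a 9×27 integer matrix of rank 8; reducing to Smith normal form yields diagonal entries (1,1,1,1,1,1,1,1).

The boundary map ∂_2: C_2 → C_1 acts by ∂[p,q,r] = [q,r] − [p,r] + [p,q]. For instance
  ∂egi = gi − ei + eg,
  ∂abf = bf − af + ab.
The 27×18 boundary matrix has rank 18 and Smith normal form diag(1,1,1,1,1,1,1,1,1,1,1,1,1,1,1,1,1,2).

Reading off H_k = ker ∂_k / im ∂_{k+1}:

  H_2: rank ker ∂_2 − rank ∂_3 = (18 − 18) − 0 = 0, and there is no ∂_3, so H_2 = 0.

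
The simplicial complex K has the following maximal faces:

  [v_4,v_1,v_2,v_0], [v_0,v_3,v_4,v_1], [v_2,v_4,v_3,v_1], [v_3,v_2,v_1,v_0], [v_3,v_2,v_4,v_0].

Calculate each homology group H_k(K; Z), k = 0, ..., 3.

Fix the vertex order v_0 < v_1 < v_2 < v_3 < v_4 and write every simplex with vertices in increasing order. Then dim K = 3 and the simplices of K are:

  0-simplices (5): [v_0], [v_1], [v_2], [v_3], [v_4]
  1-simplices (10): [v_0,v_1], [v_0,v_2], [v_0,v_3], [v_0,v_4], [v_1,v_2], [v_1,v_3], [v_1,v_4], [v_2,v_3], [v_2,v_4], [v_3,v_4]
  2-simplices (10): [v_0,v_1,v_2], [v_0,v_1,v_3], [v_0,v_1,v_4], [v_0,v_2,v_3], [v_0,v_2,v_4], [v_0,v_3,v_4], [v_1,v_2,v_3], [v_1,v_2,v_4], [v_1,v_3,v_4], [v_2,v_3,v_4]
  3-simplices (5): [v_0,v_1,v_2,v_3], [v_0,v_1,v_2,v_4], [v_0,v_1,v_3,v_4], [v_0,v_2,v_3,v_4], [v_1,v_2,v_3,v_4]

so the chain groups are C_0 ≅ Z^5, C_1 ≅ Z^10, C_2 ≅ Z^10, C_3 ≅ Z^5.

Boundary ∂_1: C_1 → C_0 is given by ∂[p,q] = [q] − [p].
This gives a 5×10 integer matrix of rank 4; reducing to Smith normal form yields diagonal entries (1,1,1,1).

∂_2: C_2 → C_1 maps a triangle to the signed sum of its edges. For instance
  ∂[v_0,v_1,v_2] = [v_1,v_2] − [v_0,v_2] + [v_0,v_1],
  ∂[v_0,v_3,v_4] = [v_3,v_4] − [v_0,v_4] + [v_0,v_3].
The resulting 10×10 matrix has rank 6, and its Smith normal form has invariant factors (1,1,1,1,1,1).

The boundary map ∂_3: C_3 → C_2 sends each 3-simplex σ to the alternating sum Σ_i (−1)^i (σ with its i-th vertex removed). For instance
  ∂[v_0,v_2,v_3,v_4] = [v_2,v_3,v_4] − [v_0,v_3,v_4] + [v_0,v_2,v_4] − [v_0,v_2,v_3],
  ∂[v_1,v_2,v_3,v_4] = [v_2,v_3,v_4] − [v_1,v_3,v_4] + [v_1,v_2,v_4] − [v_1,v_2,v_3].
The resulting 10×5 matrix has rank 4, and its Smith normal form has invariant factors (1,1,1,1).

Reading off H_k = ker ∂_k / im ∂_{k+1}:

  H_0: rank C_0 − rank ∂_1 = 5 − 4 = 1, and the invariant factors of ∂_1 are all 1, so H_0 = Z.
  H_1: rank ker ∂_1 − rank ∂_2 = (10 − 4) − 6 = 0, and the invariant factors of ∂_2 are all 1, so H_1 = 0.
  H_2: rank ker ∂_2 − rank ∂_3 = (10 − 6) − 4 = 0, and the invariant factors of ∂_3 are all 1, so H_2 = 0.
  H_3: rank ker ∂_3 − rank ∂_4 = (5 − 4) − 0 = 1, and there is no ∂_4, so H_3 = Z.

As a check, the Euler characteristic is 5 − 10 + 10 − 5 = 0, which agrees with 1 − 0 + 0 − 1 = 0.
(K is a triangulation of the 3-sphere S^3.)

H_0 = Z,  H_1 = 0,  H_2 = 0,  H_3 = Z.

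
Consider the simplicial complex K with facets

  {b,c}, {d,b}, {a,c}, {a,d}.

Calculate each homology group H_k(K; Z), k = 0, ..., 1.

H_0 = Z,  H_1 = Z.

Order the vertices as a < b < c < d. Listing each simplex with vertices in this order, K has dimension 1 with simplices:

  0-simplices (4): a, b, c, d
  1-simplices (4): ac, ad, bc, bd

giving chain groups C_0 ≅ Z^4, C_1 ≅ Z^4.

∂_1: C_1 → C_0 is given by ∂[p,q] = [q] − [p]. For instance
  ∂bd = d − b.
The 4×4 boundary matrix has rank 3 and Smith normal form diag(1,1,1).

Now H_k = ker ∂_k / im ∂_{k+1}, so:

  H_0: rank C_0 − rank ∂_1 = 4 − 3 = 1, and the invariant factors of ∂_1 are all 1, so H_0 ≅ Z.
  H_1: rank ker ∂_1 − rank ∂_2 = (4 − 3) − 0 = 1, and there is no ∂_2, so H_1 ≅ Z.

As a check, the Euler characteristic is 4 − 4 = 0, which agrees with 1 − 1 = 0.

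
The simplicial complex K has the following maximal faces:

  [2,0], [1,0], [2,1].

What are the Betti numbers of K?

b_0 = 1, b_1 = 1.

K has 3 vertices, 3 edges.
rank ∂_0 = 0, rank ∂_1 = 2 ⇒ b_0 = 3 − 0 − 2 = 1; all invariant factors of ∂_1 are 1 so no torsion. So H_0 ≅ Z.
rank ∂_1 = 2, rank ∂_2 = 0 ⇒ b_1 = 3 − 2 − 0 = 1. So H_1 ≅ Z.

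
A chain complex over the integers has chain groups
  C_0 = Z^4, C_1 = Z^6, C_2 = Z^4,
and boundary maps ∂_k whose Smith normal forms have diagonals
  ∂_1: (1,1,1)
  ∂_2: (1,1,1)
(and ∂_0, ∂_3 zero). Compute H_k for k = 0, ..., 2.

H_0 ≅ Z,  H_1 = 0,  H_2 ≅ Z.

H_0: b_0 = 4 − 0 − 3 = 1; torsion from ∂_1 factors > 1: none. So H_0 ≅ Z.
H_1: b_1 = 6 − 3 − 3 = 0; torsion from ∂_2 factors > 1: none. So H_1 ≅ 0.
H_2: b_2 = 4 − 3 − 0 = 1; torsion from ∂_3 factors > 1: none. So H_2 ≅ Z.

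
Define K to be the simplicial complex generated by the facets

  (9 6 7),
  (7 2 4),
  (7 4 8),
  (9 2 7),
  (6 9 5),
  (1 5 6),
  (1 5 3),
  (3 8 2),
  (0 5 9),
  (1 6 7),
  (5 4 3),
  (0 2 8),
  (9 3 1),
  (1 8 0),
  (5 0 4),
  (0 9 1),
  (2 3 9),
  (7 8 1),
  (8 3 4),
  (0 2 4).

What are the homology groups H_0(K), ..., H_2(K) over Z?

H_0 = Z,  H_1 = Z ⊕ Z/2,  H_2 = 0.

Take the total order 0 < 1 < 2 < 3 < 4 < 5 < 6 < 7 < 8 < 9 on the vertex set. Then K (dimension 2) consists of the simplices:

  0-simplices (10): [0], [1], [2], [3], [4], [5], [6], [7], [8], [9]
  1-simplices (30): (30 of them)
  2-simplices (20): (20 of them)

giving chain groups C_0 ≅ Z^10, C_1 ≅ Z^30, C_2 ≅ Z^20.

∂_1: C_1 → C_0 maps an edge to its endpoints' difference, ∂[p,q] = q − p. For instance
  ∂[2,3] = [3] − [2].
This gives a 10×30 integer matrix of rank 9; reducing to Smith normal form yields diagonal entries (1,1,1,1,1,1,1,1,1).

Boundary ∂_2: C_2 → C_1 maps a triangle to the signed sum of its edges. For instance
  ∂[3,4,5] = [4,5] − [3,5] + [3,4],
  ∂[0,2,8] = [2,8] − [0,8] + [0,2].
This gives a 30×20 integer matrix of rank 20; reducing to Smith normal form yields diagonal entries (1,1,1,1,1,1,1,1,1,1,1,1,1,1,1,1,1,1,1,2).

Now H_k = ker ∂_k / im ∂_{k+1}, so:

  H_0: rank C_0 − rank ∂_1 = 10 − 9 = 1, and the invariant factors of ∂_1 are all 1, so H_0 ≅ Z.
  H_1: rank ker ∂_1 − rank ∂_2 = (30 − 9) − 20 = 1, and ∂_2 has invariant factor 2 > 1, so H_1 ≅ Z ⊕ Z/2.
  H_2: rank ker ∂_2 − rank ∂_3 = (20 − 20) − 0 = 0, and there is no ∂_3, so H_2 ≅ 0.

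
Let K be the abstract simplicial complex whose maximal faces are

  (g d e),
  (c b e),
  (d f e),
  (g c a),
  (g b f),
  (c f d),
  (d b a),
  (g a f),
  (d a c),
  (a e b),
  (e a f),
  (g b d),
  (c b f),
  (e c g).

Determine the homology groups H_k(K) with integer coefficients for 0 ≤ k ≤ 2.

K has 7 vertices, 21 edges, 14 triangles.
rank ∂_0 = 0, rank ∂_1 = 6 ⇒ b_0 = 7 − 0 − 6 = 1; all invariant factors of ∂_1 are 1 so no torsion. So H_0 = Z.
rank ∂_1 = 6, rank ∂_2 = 13 ⇒ b_1 = 21 − 6 − 13 = 2; all invariant factors of ∂_2 are 1 so no torsion. So H_1 = Z^2.
rank ∂_2 = 13, rank ∂_3 = 0 ⇒ b_2 = 14 − 13 − 0 = 1. So H_2 = Z.

H_0 ≅ Z,  H_1 ≅ Z^2,  H_2 ≅ Z.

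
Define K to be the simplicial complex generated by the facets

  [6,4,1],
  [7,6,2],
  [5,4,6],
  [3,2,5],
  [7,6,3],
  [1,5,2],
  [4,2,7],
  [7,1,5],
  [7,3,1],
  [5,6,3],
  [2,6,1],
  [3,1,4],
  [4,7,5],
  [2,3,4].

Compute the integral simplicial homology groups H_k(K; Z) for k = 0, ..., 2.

We work with the vertex ordering 1 < 2 < 3 < 4 < 5 < 6 < 7. The simplices of K, each written with vertices in increasing order, are:

  0-simplices (7): [1], [2], [3], [4], [5], [6], [7]
  1-simplices (21): [1,2], [1,3], [1,4], [1,5], [1,6], [1,7], [2,3], [2,4], [2,5], [2,6], [2,7], [3,4], [3,5], [3,6], [3,7], [4,5], [4,6], [4,7], [5,6], [5,7], [6,7]
  2-simplices (14): [1,2,5], [1,2,6], [1,3,4], [1,3,7], [1,4,6], [1,5,7], [2,3,4], [2,3,5], [2,4,7], [2,6,7], [3,5,6], [3,6,7], [4,5,6], [4,5,7]

Hence C_0 ≅ Z^7, C_1 ≅ Z^21, C_2 ≅ Z^14.

∂_1: C_1 → C_0 is given by ∂[p,q] = [q] − [p].
This gives a 7×21 integer matrix of rank 6; reducing to Smith normal form yields diagonal entries (1,1,1,1,1,1).

∂_2: C_2 → C_1 maps a triangle to the signed sum of its edges. For instance
  ∂[1,4,6] = [4,6] − [1,6] + [1,4],
  ∂[1,3,4] = [3,4] − [1,4] + [1,3].
The resulting 21×14 matrix has rank 13, and its Smith normal form has invariant factors (1,1,1,1,1,1,1,1,1,1,1,1,1).

Reading off H_k = ker ∂_k / im ∂_{k+1}:

  H_0: rank C_0 − rank ∂_1 = 7 − 6 = 1, and the invariant factors of ∂_1 are all 1, so H_0 = Z.
  H_1: rank ker ∂_1 − rank ∂_2 = (21 − 6) − 13 = 2, and the invariant factors of ∂_2 are all 1, so H_1 = Z^2.
  H_2: rank ker ∂_2 − rank ∂_3 = (14 − 13) − 0 = 1, and there is no ∂_3, so H_2 = Z.

(K is a triangulation of the torus T^2.)

H_0 = Z,  H_1 = Z^2,  H_2 = Z.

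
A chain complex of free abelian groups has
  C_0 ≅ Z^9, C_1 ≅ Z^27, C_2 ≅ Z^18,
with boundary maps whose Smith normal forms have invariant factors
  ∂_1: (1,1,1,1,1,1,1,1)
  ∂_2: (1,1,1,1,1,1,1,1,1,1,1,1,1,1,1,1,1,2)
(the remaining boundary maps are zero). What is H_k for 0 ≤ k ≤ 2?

H_0 = Z,  H_1 = Z ⊕ Z/2Z,  H_2 = 0.

H_0: b_0 = 9 − 0 − 8 = 1; torsion from ∂_1 factors > 1: none. So H_0 = Z.
H_1: b_1 = 27 − 8 − 18 = 1; torsion from ∂_2 factors > 1: [2]. So H_1 = Z ⊕ Z/2Z.
H_2: b_2 = 18 − 18 − 0 = 0; torsion from ∂_3 factors > 1: none. So H_2 = 0.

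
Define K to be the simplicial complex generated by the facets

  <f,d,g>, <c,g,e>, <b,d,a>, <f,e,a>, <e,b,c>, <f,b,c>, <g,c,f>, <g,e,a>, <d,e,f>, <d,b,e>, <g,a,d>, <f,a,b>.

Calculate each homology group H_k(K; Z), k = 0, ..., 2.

Fix the vertex order a < b < c < d < e < f < g and write every simplex with vertices in increasing order. Then dim K = 2 and the simplices of K are:

  0-simplices (7): a, b, c, d, e, f, g
  1-simplices (18): ab, ad, ae, af, ag, bc, bd, be, bf, ce, cf, cg, de, df, dg, ef, eg, fg
  2-simplices (12): abd, abf, adg, aef, aeg, bce, bcf, bde, ceg, cfg, def, dfg

so the chain groups are C_0 ≅ Z^7, C_1 ≅ Z^18, C_2 ≅ Z^12.

Boundary ∂_1: C_1 → C_0 is given by ∂[p,q] = [q] − [p].
The resulting 7×18 matrix has rank 6, and its Smith normal form has invariant factors (1,1,1,1,1,1).

The boundary map ∂_2: C_2 → C_1 maps a triangle to the signed sum of its edges. For instance
  ∂aef = ef − af + ae,
  ∂abf = bf − af + ab.
As a 18×12 matrix over Z this has rank 12, with invariant factors (1,1,1,1,1,1,1,1,1,1,1,2).

Reading off H_k = ker ∂_k / im ∂_{k+1}:

  H_0: rank C_0 − rank ∂_1 = 7 − 6 = 1, and the invariant factors of ∂_1 are all 1, so H_0 ≅ Z.
  H_1: rank ker ∂_1 − rank ∂_2 = (18 − 6) − 12 = 0, and ∂_2 has invariant factor 2 > 1, so H_1 ≅ Z/2Z.
  H_2: rank ker ∂_2 − rank ∂_3 = (12 − 12) − 0 = 0, and there is no ∂_3, so H_2 ≅ 0.

As a check, the Euler characteristic is 7 − 18 + 12 = 1, which agrees with 1 − 0 + 0 = 1.

H_0 = Z,  H_1 = Z/2Z,  H_2 = 0.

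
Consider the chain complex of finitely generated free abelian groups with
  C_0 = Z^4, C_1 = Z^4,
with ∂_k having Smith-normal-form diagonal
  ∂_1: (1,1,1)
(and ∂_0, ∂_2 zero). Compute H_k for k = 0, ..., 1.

H_0: b_0 = 4 − 0 − 3 = 1; torsion from ∂_1 factors > 1: none. So H_0 = Z.
H_1: b_1 = 4 − 3 − 0 = 1; torsion from ∂_2 factors > 1: none. So H_1 = Z.

H_0 = Z,  H_1 = Z.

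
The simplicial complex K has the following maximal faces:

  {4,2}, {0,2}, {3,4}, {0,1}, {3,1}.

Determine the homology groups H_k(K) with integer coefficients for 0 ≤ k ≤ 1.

Take the total order 0 < 1 < 2 < 3 < 4 on the vertex set. Then K (dimension 1) consists of the simplices:

  0-simplices (5): [0], [1], [2], [3], [4]
  1-simplices (5): [0,1], [0,2], [1,3], [2,4], [3,4]

giving chain groups C_0 ≅ Z^5, C_1 ≅ Z^5.

∂_1: C_1 → C_0 maps an edge to its endpoints' difference, ∂[p,q] = q − p.
As a 5×5 matrix over Z this has rank 4, with invariant factors (1,1,1,1).

Computing H_k = (kernel of ∂_k) / (image of ∂_{k+1}):

  H_0: rank C_0 − rank ∂_1 = 5 − 4 = 1, and the invariant factors of ∂_1 are all 1, so H_0 = Z.
  H_1: rank ker ∂_1 − rank ∂_2 = (5 − 4) − 0 = 1, and there is no ∂_2, so H_1 = Z.

H_0 ≅ Z,  H_1 ≅ Z.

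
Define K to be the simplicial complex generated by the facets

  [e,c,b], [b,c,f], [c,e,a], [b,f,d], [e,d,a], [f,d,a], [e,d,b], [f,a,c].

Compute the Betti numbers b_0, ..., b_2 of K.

Fix the vertex order a < b < c < d < e < f and write every simplex with vertices in increasing order. Then dim K = 2 and the simplices of K are:

  0-simplices (6): a, b, c, d, e, f
  1-simplices (12): ac, ad, ae, af, bc, bd, be, bf, ce, cf, de, df
  2-simplices (8): ace, acf, ade, adf, bce, bcf, bde, bdf

giving chain groups C_0 ≅ Z^6, C_1 ≅ Z^12, C_2 ≅ Z^8.

The boundary map ∂_1: C_1 → C_0 maps an edge to its endpoints' difference, ∂[p,q] = q − p. For instance
  ∂af = f − a.
As a 6×12 matrix over Z this has rank 5, with invariant factors (1,1,1,1,1).

The boundary map ∂_2: C_2 → C_1 sends each 2-simplex [p,q,r] to [q,r] − [p,r] + [p,q]. For instance
  ∂bdf = df − bf + bd,
  ∂bcf = cf − bf + bc.
The 12×8 boundary matrix has rank 7 and Smith normal form diag(1,1,1,1,1,1,1).

Computing H_k = (kernel of ∂_k) / (image of ∂_{k+1}):

  H_0: rank C_0 − rank ∂_1 = 6 − 5 = 1, and the invariant factors of ∂_1 are all 1, so H_0 ≅ Z.
  H_1: rank ker ∂_1 − rank ∂_2 = (12 − 5) − 7 = 0, and the invariant factors of ∂_2 are all 1, so H_1 ≅ 0.
  H_2: rank ker ∂_2 − rank ∂_3 = (8 − 7) − 0 = 1, and there is no ∂_3, so H_2 ≅ Z.

As a check, the Euler characteristic is 6 − 12 + 8 = 2, which agrees with 1 − 0 + 1 = 2.

Hence the Betti numbers are b_0 = 1, b_1 = 0, b_2 = 1.

b_0 = 1, b_1 = 0, b_2 = 1.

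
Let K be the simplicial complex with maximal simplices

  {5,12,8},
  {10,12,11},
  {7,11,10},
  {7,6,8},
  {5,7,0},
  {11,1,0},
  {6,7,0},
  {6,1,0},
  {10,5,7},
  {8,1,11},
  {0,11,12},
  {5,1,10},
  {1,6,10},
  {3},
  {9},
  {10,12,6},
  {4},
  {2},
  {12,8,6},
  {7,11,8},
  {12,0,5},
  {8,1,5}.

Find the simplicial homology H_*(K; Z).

H_0 ≅ Z^5,  H_1 ≅ Z^2,  H_2 ≅ Z.

K has 13 vertices, 27 edges, 18 triangles.
rank ∂_0 = 0, rank ∂_1 = 8 ⇒ b_0 = 13 − 0 − 8 = 5; all invariant factors of ∂_1 are 1 so no torsion. So H_0 ≅ Z^5.
rank ∂_1 = 8, rank ∂_2 = 17 ⇒ b_1 = 27 − 8 − 17 = 2; all invariant factors of ∂_2 are 1 so no torsion. So H_1 ≅ Z^2.
rank ∂_2 = 17, rank ∂_3 = 0 ⇒ b_2 = 18 − 17 − 0 = 1. So H_2 ≅ Z.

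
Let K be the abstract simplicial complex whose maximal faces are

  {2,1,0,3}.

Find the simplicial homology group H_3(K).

K has 4 vertices, 6 edges, 4 triangles, 1 3-simplex.
rank ∂_3 = 1, rank ∂_4 = 0 ⇒ b_3 = 1 − 1 − 0 = 0. So H_3 = 0.

H_3 = 0.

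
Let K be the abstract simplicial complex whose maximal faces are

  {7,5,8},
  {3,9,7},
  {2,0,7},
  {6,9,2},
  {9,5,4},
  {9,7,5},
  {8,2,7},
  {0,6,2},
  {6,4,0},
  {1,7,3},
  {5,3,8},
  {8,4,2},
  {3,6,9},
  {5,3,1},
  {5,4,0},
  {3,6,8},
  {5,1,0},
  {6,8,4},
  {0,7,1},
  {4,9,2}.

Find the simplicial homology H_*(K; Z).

Take the total order 0 < 1 < 2 < 3 < 4 < 5 < 6 < 7 < 8 < 9 on the vertex set. Then K (dimension 2) consists of the simplices:

  0-simplices (10): [0], [1], [2], [3], [4], [5], [6], [7], [8], [9]
  1-simplices (30): (30 of them)
  2-simplices (20): (20 of them)

giving chain groups C_0 ≅ Z^10, C_1 ≅ Z^30, C_2 ≅ Z^20.

The boundary map ∂_1: C_1 → C_0 is given by ∂[p,q] = [q] − [p].
The resulting 10×30 matrix has rank 9, and its Smith normal form has invariant factors (1,1,1,1,1,1,1,1,1).

The boundary map ∂_2: C_2 → C_1 maps a triangle to the signed sum of its edges. For instance
  ∂[5,7,9] = [7,9] − [5,9] + [5,7],
  ∂[4,6,8] = [6,8] − [4,8] + [4,6].
This gives a 30×20 integer matrix of rank 20; reducing to Smith normal form yields diagonal entries (1,1,1,1,1,1,1,1,1,1,1,1,1,1,1,1,1,1,1,2).

Computing H_k = (kernel of ∂_k) / (image of ∂_{k+1}):

  H_0: rank C_0 − rank ∂_1 = 10 − 9 = 1, and the invariant factors of ∂_1 are all 1, so H_0 ≅ Z.
  H_1: rank ker ∂_1 − rank ∂_2 = (30 − 9) − 20 = 1, and ∂_2 has invariant factor 2 > 1, so H_1 ≅ Z ⊕ Z_2.
  H_2: rank ker ∂_2 − rank ∂_3 = (20 − 20) − 0 = 0, and there is no ∂_3, so H_2 ≅ 0.

As a check, the Euler characteristic is 10 − 30 + 20 = 0, which agrees with 1 − 1 + 0 = 0.
(K is a triangulation of the Klein bottle.)

H_0 ≅ Z,  H_1 ≅ Z ⊕ Z_2,  H_2 = 0.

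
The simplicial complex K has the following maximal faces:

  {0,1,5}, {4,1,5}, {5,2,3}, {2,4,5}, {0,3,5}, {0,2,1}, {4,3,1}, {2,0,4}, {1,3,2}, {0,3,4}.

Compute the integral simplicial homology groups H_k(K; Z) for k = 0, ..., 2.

H_0 ≅ Z,  H_1 ≅ Z/2,  H_2 = 0.

We work with the vertex ordering 0 < 1 < 2 < 3 < 4 < 5. The simplices of K, each written with vertices in increasing order, are:

  0-simplices (6): [0], [1], [2], [3], [4], [5]
  1-simplices (15): [0,1], [0,2], [0,3], [0,4], [0,5], [1,2], [1,3], [1,4], [1,5], [2,3], [2,4], [2,5], [3,4], [3,5], [4,5]
  2-simplices (10): [0,1,2], [0,1,5], [0,2,4], [0,3,4], [0,3,5], [1,2,3], [1,3,4], [1,4,5], [2,3,5], [2,4,5]

Hence C_0 ≅ Z^6, C_1 ≅ Z^15, C_2 ≅ Z^10.

∂_1: C_1 → C_0 maps an edge to its endpoints' difference, ∂[p,q] = q − p. For instance
  ∂[1,4] = [4] − [1].
As a 6×15 matrix over Z this has rank 5, with invariant factors (1,1,1,1,1).

The boundary map ∂_2: C_2 → C_1 maps a triangle to the signed sum of its edges. For instance
  ∂[0,1,2] = [1,2] − [0,2] + [0,1],
  ∂[1,3,4] = [3,4] − [1,4] + [1,3].
The resulting 15×10 matrix has rank 10, and its Smith normal form has invariant factors (1,1,1,1,1,1,1,1,1,2).

Computing H_k = (kernel of ∂_k) / (image of ∂_{k+1}):

  H_0: rank C_0 − rank ∂_1 = 6 − 5 = 1, and the invariant factors of ∂_1 are all 1, so H_0 ≅ Z.
  H_1: rank ker ∂_1 − rank ∂_2 = (15 − 5) − 10 = 0, and ∂_2 has invariant factor 2 > 1, so H_1 ≅ Z/2.
  H_2: rank ker ∂_2 − rank ∂_3 = (10 − 10) − 0 = 0, and there is no ∂_3, so H_2 ≅ 0.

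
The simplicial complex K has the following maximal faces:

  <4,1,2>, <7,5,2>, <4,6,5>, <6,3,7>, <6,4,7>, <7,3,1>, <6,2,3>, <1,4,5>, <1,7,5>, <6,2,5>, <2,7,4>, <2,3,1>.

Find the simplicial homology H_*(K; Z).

H_0 ≅ Z,  H_1 ≅ Z/2Z,  H_2 = 0.

Fix the vertex order 1 < 2 < 3 < 4 < 5 < 6 < 7 and write every simplex with vertices in increasing order. Then dim K = 2 and the simplices of K are:

  0-simplices (7): [1], [2], [3], [4], [5], [6], [7]
  1-simplices (18): [1,2], [1,3], [1,4], [1,5], [1,7], [2,3], [2,4], [2,5], [2,6], [2,7], [3,6], [3,7], [4,5], [4,6], [4,7], [5,6], [5,7], [6,7]
  2-simplices (12): [1,2,3], [1,2,4], [1,3,7], [1,4,5], [1,5,7], [2,3,6], [2,4,7], [2,5,6], [2,5,7], [3,6,7], [4,5,6], [4,6,7]

giving chain groups C_0 ≅ Z^7, C_1 ≅ Z^18, C_2 ≅ Z^12.

The boundary map ∂_1: C_1 → C_0 sends each edge [p,q] (with p < q) to q − p.
This gives a 7×18 integer matrix of rank 6; reducing to Smith normal form yields diagonal entries (1,1,1,1,1,1).

The boundary map ∂_2: C_2 → C_1 acts by ∂[p,q,r] = [q,r] − [p,r] + [p,q]. For instance
  ∂[2,3,6] = [3,6] − [2,6] + [2,3],
  ∂[4,5,6] = [5,6] − [4,6] + [4,5].
The 18×12 boundary matrix has rank 12 and Smith normal form diag(1,1,1,1,1,1,1,1,1,1,1,2).

Computing H_k = (kernel of ∂_k) / (image of ∂_{k+1}):

  H_0: rank C_0 − rank ∂_1 = 7 − 6 = 1, and the invariant factors of ∂_1 are all 1, so H_0 = Z.
  H_1: rank ker ∂_1 − rank ∂_2 = (18 − 6) − 12 = 0, and ∂_2 has invariant factor 2 > 1, so H_1 = Z/2Z.
  H_2: rank ker ∂_2 − rank ∂_3 = (12 − 12) − 0 = 0, and there is no ∂_3, so H_2 = 0.

As a check, the Euler characteristic is 7 − 18 + 12 = 1, which agrees with 1 − 0 + 0 = 1.
(K is a triangulation of the real projective plane RP^2.)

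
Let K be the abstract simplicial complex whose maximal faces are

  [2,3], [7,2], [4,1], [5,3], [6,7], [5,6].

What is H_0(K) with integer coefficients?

Take the total order 1 < 2 < 3 < 4 < 5 < 6 < 7 on the vertex set. Then K (dimension 1) consists of the simplices:

  0-simplices (7): [1], [2], [3], [4], [5], [6], [7]
  1-simplices (6): [1,4], [2,3], [2,7], [3,5], [5,6], [6,7]

so the chain groups are C_0 ≅ Z^7, C_1 ≅ Z^6.

The boundary map ∂_1: C_1 → C_0 maps an edge to its endpoints' difference, ∂[p,q] = q − p. For instance
  ∂[6,7] = [7] − [6].
The 7×6 boundary matrix has rank 5 and Smith normal form diag(1,1,1,1,1).

Computing H_k = (kernel of ∂_k) / (image of ∂_{k+1}):

  H_0: rank C_0 − rank ∂_1 = 7 − 5 = 2, and the invariant factors of ∂_1 are all 1, so H_0 ≅ Z^2.

(K is a triangulation of the disjoint union of the 1-simplex and the circle S^1.)

H_0 = Z^2.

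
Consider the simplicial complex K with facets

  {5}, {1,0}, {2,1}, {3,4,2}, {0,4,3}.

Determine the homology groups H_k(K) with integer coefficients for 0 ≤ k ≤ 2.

H_0 = Z^2,  H_1 = Z,  H_2 = 0.

Order the vertices as 0 < 1 < 2 < 3 < 4 < 5. Listing each simplex with vertices in this order, K has dimension 2 with simplices:

  0-simplices (6): [0], [1], [2], [3], [4], [5]
  1-simplices (7): [0,1], [0,3], [0,4], [1,2], [2,3], [2,4], [3,4]
  2-simplices (2): [0,3,4], [2,3,4]

Hence C_0 ≅ Z^6, C_1 ≅ Z^7, C_2 ≅ Z^2.

∂_1: C_1 → C_0 is given by ∂[p,q] = [q] − [p].
This gives a 6×7 integer matrix of rank 4; reducing to Smith normal form yields diagonal entries (1,1,1,1).

The boundary map ∂_2: C_2 → C_1 acts by ∂[p,q,r] = [q,r] − [p,r] + [p,q]. For instance
  ∂[2,3,4] = [3,4] − [2,4] + [2,3],
  ∂[0,3,4] = [3,4] − [0,4] + [0,3].
As a 7×2 matrix over Z this has rank 2, with invariant factors (1,1).

Now H_k = ker ∂_k / im ∂_{k+1}, so:

  H_0: rank C_0 − rank ∂_1 = 6 − 4 = 2, and the invariant factors of ∂_1 are all 1, so H_0 ≅ Z^2.
  H_1: rank ker ∂_1 − rank ∂_2 = (7 − 4) − 2 = 1, and the invariant factors of ∂_2 are all 1, so H_1 ≅ Z.
  H_2: rank ker ∂_2 − rank ∂_3 = (2 − 2) − 0 = 0, and there is no ∂_3, so H_2 ≅ 0.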